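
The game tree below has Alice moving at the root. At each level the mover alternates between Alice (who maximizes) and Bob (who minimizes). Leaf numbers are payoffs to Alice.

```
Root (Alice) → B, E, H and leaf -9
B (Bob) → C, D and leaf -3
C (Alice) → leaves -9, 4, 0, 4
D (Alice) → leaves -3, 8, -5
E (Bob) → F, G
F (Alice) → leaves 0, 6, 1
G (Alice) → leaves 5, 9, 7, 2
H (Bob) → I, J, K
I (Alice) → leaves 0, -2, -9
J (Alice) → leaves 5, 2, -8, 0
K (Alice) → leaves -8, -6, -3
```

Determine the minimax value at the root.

6

C (Alice): max(-9, 4, 0, 4) = 4
D (Alice): max(-3, 8, -5) = 8
B (Bob): min(4, 8, -3) = -3
F (Alice): max(0, 6, 1) = 6
G (Alice): max(5, 9, 7, 2) = 9
E (Bob): min(6, 9) = 6
I (Alice): max(0, -2, -9) = 0
J (Alice): max(5, 2, -8, 0) = 5
K (Alice): max(-8, -6, -3) = -3
H (Bob): min(0, 5, -3) = -3
Root (Alice): max(-3, 6, -3, -9) = 6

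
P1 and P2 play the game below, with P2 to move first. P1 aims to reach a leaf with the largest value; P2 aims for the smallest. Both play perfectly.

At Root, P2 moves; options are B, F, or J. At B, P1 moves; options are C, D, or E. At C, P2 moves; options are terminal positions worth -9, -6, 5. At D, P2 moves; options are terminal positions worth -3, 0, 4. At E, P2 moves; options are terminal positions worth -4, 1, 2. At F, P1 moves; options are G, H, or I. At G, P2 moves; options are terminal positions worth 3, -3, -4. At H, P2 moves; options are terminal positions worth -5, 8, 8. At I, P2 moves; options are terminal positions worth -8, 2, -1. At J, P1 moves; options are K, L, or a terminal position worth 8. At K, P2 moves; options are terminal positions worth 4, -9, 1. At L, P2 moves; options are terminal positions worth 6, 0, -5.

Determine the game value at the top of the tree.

C (P2): min(-9, -6, 5) = -9
D (P2): min(-3, 0, 4) = -3
E (P2): min(-4, 1, 2) = -4
B (P1): max(-9, -3, -4) = -3
G (P2): min(3, -3, -4) = -4
H (P2): min(-5, 8, 8) = -5
I (P2): min(-8, 2, -1) = -8
F (P1): max(-4, -5, -8) = -4
K (P2): min(4, -9, 1) = -9
L (P2): min(6, 0, -5) = -5
J (P1): max(-9, -5, 8) = 8
Root (P2): min(-3, -4, 8) = -4

-4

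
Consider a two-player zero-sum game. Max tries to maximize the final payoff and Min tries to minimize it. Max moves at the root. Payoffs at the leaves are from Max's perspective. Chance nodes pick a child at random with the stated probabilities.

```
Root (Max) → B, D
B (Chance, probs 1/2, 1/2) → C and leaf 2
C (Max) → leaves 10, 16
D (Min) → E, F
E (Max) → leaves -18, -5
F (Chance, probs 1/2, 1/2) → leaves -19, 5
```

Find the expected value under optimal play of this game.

C (Max): max(10, 16) = 16
B (Chance): 1/2·16 + 1/2·2 = 9
E (Max): max(-18, -5) = -5
F (Chance): 1/2·-19 + 1/2·5 = -7
D (Min): min(-5, -7) = -7
Root (Max): max(9, -7) = 9

9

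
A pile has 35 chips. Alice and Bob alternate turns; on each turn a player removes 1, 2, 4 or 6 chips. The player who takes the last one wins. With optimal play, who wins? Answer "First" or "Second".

Second

W/L table (W = player to move can force a win):
i:   0  1  2  3  4  5  6  7  8  9 10 11 12 13 14 15 16 17 18 19 20 21 22 23 24 25 26 27 28 29 30 31 32 33 34 35
     L  W  W  L  W  W  W  W  L  W  W  L  W  W  W  W  L  W  W  L  W  W  W  W  L  W  W  L  W  W  W  W  L  W  W  L
Position 35 is L, so the second player wins.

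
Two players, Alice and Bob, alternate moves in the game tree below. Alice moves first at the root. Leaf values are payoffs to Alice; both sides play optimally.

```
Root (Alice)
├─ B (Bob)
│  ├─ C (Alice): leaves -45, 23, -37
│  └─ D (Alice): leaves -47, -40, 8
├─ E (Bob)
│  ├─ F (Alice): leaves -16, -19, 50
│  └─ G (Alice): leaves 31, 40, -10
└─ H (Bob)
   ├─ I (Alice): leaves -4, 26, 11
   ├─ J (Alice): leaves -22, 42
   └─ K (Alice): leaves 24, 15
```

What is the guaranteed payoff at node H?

I: max(-4, 26, 11) = 26
J: max(-22, 42) = 42
K: max(24, 15) = 24
H: min(26, 42, 24) = 24

24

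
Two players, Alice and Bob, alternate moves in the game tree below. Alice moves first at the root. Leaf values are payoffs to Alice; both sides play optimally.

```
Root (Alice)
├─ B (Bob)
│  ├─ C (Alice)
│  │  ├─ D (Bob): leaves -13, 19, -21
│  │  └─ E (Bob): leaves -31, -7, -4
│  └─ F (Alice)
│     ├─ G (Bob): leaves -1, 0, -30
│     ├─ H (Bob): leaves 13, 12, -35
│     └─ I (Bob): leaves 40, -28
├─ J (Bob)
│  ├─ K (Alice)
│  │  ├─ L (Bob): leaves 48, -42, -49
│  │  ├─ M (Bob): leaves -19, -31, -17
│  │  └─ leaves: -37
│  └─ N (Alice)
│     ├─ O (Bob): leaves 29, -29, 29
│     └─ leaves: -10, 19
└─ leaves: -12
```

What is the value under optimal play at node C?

-21

D: min(-13, 19, -21) = -21
E: min(-31, -7, -4) = -31
C: max(-21, -31) = -21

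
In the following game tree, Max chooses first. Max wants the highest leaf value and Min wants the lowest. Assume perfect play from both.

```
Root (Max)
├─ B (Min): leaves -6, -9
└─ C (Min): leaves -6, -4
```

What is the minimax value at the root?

-6

B (Min): min(-6, -9) = -9
C (Min): min(-6, -4) = -6
Root (Max): max(-9, -6) = -6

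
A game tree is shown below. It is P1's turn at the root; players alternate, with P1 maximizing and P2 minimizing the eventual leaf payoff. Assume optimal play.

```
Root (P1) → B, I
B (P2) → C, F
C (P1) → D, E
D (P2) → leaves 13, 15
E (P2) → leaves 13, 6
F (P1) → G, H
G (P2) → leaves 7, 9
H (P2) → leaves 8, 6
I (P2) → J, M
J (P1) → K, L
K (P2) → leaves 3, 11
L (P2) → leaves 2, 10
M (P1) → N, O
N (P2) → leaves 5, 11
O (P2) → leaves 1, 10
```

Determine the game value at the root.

7

D (P2): min(13, 15) = 13
E (P2): min(13, 6) = 6
C (P1): max(13, 6) = 13
G (P2): min(7, 9) = 7
H (P2): min(8, 6) = 6
F (P1): max(7, 6) = 7
B (P2): min(13, 7) = 7
K (P2): min(3, 11) = 3
L (P2): min(2, 10) = 2
J (P1): max(3, 2) = 3
N (P2): min(5, 11) = 5
O (P2): min(1, 10) = 1
M (P1): max(5, 1) = 5
I (P2): min(3, 5) = 3
Root (P1): max(7, 3) = 7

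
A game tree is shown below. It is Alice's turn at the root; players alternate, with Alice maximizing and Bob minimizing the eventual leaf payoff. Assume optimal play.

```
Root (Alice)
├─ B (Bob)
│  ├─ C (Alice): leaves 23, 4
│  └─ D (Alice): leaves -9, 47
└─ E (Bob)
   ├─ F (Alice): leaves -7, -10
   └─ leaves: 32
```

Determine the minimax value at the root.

23

C (Alice): max(23, 4) = 23
D (Alice): max(-9, 47) = 47
B (Bob): min(23, 47) = 23
F (Alice): max(-7, -10) = -7
E (Bob): min(-7, 32) = -7
Root (Alice): max(23, -7) = 23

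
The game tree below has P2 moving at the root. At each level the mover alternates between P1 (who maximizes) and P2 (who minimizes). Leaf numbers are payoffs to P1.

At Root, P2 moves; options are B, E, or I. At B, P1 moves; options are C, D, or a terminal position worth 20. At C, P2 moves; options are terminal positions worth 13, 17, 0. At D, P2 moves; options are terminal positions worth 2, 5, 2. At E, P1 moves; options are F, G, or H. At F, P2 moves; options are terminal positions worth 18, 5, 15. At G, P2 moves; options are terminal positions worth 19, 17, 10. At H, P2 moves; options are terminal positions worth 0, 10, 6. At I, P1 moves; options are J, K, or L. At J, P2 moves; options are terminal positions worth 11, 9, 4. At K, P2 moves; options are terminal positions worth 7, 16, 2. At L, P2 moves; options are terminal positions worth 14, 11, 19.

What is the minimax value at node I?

J: min(11, 9, 4) = 4
K: min(7, 16, 2) = 2
L: min(14, 11, 19) = 11
I: max(4, 2, 11) = 11

11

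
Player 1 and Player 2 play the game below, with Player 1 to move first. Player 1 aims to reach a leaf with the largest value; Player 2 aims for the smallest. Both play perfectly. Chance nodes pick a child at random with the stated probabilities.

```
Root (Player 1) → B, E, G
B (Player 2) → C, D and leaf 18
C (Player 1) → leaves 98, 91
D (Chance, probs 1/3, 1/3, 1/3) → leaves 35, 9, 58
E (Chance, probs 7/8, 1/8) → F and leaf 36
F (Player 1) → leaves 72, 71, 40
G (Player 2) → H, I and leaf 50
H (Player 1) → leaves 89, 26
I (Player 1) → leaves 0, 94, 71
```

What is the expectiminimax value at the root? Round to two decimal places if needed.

67.5

C (Player 1): max(98, 91) = 98
D (Chance): 1/3·35 + 1/3·9 + 1/3·58 = 34
B (Player 2): min(98, 34, 18) = 18
F (Player 1): max(72, 71, 40) = 72
E (Chance): 7/8·72 + 1/8·36 = 67.5
H (Player 1): max(89, 26) = 89
I (Player 1): max(0, 94, 71) = 94
G (Player 2): min(89, 94, 50) = 50
Root (Player 1): max(18, 67.5, 50) = 67.5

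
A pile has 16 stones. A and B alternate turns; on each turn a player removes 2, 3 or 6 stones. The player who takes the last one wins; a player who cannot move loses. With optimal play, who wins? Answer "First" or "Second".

First

i:   0  1  2  3  4  5  6  7  8  9 10 11 12 13 14 15 16
     L  L  W  W  W  L  W  W  W  L  L  W  W  W  L  W  W
Position 16 is W, so the first player wins.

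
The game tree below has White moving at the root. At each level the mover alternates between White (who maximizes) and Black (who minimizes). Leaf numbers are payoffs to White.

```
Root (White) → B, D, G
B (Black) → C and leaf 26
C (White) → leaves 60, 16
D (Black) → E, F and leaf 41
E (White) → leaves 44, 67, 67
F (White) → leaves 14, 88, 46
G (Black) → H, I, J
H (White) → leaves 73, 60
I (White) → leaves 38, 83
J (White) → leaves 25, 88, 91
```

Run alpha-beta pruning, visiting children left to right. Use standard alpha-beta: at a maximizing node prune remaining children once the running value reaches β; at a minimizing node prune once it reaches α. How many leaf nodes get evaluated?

15

C [α=-∞,β=+∞]: v=60
B [α=-∞,β=+∞]: v=26
E [α=26,β=+∞]: v=67
F [α=26,β=67]: v=88 after child 2 ≥ β → β-cutoff, skip 1
D [α=26,β=+∞]: v=41
H [α=41,β=+∞]: v=73
I [α=41,β=73]: v=83
J [α=41,β=73]: v=88 after child 2 ≥ β → β-cutoff, skip 1
G [α=41,β=+∞]: v=73
Root [α=-∞,β=+∞]: v=73
Leaves evaluated: 15 of 17.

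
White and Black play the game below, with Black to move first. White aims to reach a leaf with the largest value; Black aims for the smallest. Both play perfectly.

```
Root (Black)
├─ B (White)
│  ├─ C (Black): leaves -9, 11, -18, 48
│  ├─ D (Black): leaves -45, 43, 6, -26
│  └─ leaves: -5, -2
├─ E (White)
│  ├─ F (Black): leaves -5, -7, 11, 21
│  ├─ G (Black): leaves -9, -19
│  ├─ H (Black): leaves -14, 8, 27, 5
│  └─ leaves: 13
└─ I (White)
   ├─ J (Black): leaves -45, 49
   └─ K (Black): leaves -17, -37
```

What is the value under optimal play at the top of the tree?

C (Black): min(-9, 11, -18, 48) = -18
D (Black): min(-45, 43, 6, -26) = -45
B (White): max(-18, -45, -5, -2) = -2
F (Black): min(-5, -7, 11, 21) = -7
G (Black): min(-9, -19) = -19
H (Black): min(-14, 8, 27, 5) = -14
E (White): max(-7, -19, -14, 13) = 13
J (Black): min(-45, 49) = -45
K (Black): min(-17, -37) = -37
I (White): max(-45, -37) = -37
Root (Black): min(-2, 13, -37) = -37

-37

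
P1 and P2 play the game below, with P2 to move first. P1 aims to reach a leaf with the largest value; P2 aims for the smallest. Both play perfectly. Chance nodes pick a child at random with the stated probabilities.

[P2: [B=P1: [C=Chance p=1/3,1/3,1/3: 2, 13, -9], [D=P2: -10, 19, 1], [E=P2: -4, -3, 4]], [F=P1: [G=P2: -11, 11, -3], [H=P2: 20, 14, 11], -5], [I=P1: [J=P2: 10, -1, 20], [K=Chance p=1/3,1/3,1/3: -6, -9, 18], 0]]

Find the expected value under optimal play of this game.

1

C (Chance): 1/3·2 + 1/3·13 + 1/3·-9 = 2
D (P2): min(-10, 19, 1) = -10
E (P2): min(-4, -3, 4) = -4
B (P1): max(2, -10, -4) = 2
G (P2): min(-11, 11, -3) = -11
H (P2): min(20, 14, 11) = 11
F (P1): max(-11, 11, -5) = 11
J (P2): min(10, -1, 20) = -1
K (Chance): 1/3·-6 + 1/3·-9 + 1/3·18 = 1
I (P1): max(-1, 1, 0) = 1
Root (P2): min(2, 11, 1) = 1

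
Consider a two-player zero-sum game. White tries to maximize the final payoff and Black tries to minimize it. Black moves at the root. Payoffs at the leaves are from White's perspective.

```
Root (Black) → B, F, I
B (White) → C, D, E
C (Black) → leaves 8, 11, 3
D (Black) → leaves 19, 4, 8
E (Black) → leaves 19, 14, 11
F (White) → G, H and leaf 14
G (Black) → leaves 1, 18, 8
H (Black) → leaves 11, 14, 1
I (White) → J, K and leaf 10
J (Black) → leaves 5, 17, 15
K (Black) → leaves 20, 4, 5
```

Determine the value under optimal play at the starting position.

10

C (Black): min(8, 11, 3) = 3
D (Black): min(19, 4, 8) = 4
E (Black): min(19, 14, 11) = 11
B (White): max(3, 4, 11) = 11
G (Black): min(1, 18, 8) = 1
H (Black): min(11, 14, 1) = 1
F (White): max(1, 1, 14) = 14
J (Black): min(5, 17, 15) = 5
K (Black): min(20, 4, 5) = 4
I (White): max(5, 4, 10) = 10
Root (Black): min(11, 14, 10) = 10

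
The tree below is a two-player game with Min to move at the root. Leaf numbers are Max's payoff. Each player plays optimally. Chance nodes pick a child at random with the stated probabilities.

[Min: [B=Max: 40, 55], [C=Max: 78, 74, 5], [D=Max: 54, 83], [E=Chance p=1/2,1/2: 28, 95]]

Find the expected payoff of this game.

B (Max): max(40, 55) = 55
C (Max): max(78, 74, 5) = 78
D (Max): max(54, 83) = 83
E (Chance): 1/2·28 + 1/2·95 = 61.5
Root (Min): min(55, 78, 83, 61.5) = 55

55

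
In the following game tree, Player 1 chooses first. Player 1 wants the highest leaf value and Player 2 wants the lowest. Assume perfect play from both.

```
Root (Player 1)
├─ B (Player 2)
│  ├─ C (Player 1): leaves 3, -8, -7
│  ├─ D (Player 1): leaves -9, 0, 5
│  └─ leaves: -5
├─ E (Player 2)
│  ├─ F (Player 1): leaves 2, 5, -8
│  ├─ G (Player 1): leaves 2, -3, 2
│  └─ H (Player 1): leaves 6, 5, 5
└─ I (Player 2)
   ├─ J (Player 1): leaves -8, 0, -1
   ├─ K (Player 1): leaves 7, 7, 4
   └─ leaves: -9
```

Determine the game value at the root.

C (Player 1): max(3, -8, -7) = 3
D (Player 1): max(-9, 0, 5) = 5
B (Player 2): min(3, 5, -5) = -5
F (Player 1): max(2, 5, -8) = 5
G (Player 1): max(2, -3, 2) = 2
H (Player 1): max(6, 5, 5) = 6
E (Player 2): min(5, 2, 6) = 2
J (Player 1): max(-8, 0, -1) = 0
K (Player 1): max(7, 7, 4) = 7
I (Player 2): min(0, 7, -9) = -9
Root (Player 1): max(-5, 2, -9) = 2

2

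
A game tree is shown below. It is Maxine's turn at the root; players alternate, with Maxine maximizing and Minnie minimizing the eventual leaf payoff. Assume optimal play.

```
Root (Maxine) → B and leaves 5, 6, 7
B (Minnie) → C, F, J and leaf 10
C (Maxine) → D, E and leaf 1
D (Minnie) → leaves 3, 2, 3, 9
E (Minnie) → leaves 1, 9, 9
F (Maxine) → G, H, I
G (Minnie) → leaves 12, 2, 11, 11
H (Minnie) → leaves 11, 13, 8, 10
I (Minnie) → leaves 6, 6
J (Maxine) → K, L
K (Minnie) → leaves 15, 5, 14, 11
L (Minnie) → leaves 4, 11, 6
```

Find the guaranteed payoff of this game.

7

D (Minnie): min(3, 2, 3, 9) = 2
E (Minnie): min(1, 9, 9) = 1
C (Maxine): max(2, 1, 1) = 2
G (Minnie): min(12, 2, 11, 11) = 2
H (Minnie): min(11, 13, 8, 10) = 8
I (Minnie): min(6, 6) = 6
F (Maxine): max(2, 8, 6) = 8
K (Minnie): min(15, 5, 14, 11) = 5
L (Minnie): min(4, 11, 6) = 4
J (Maxine): max(5, 4) = 5
B (Minnie): min(2, 8, 5, 10) = 2
Root (Maxine): max(2, 5, 6, 7) = 7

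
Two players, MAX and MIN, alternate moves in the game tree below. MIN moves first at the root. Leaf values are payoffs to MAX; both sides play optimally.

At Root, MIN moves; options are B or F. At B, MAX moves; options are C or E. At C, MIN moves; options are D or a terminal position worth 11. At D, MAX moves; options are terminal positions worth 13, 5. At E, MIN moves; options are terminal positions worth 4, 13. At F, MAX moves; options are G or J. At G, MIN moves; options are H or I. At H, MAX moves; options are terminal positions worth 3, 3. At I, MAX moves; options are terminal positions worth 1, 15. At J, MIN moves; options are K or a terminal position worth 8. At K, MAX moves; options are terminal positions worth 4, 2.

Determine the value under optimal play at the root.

D (MAX): max(13, 5) = 13
C (MIN): min(13, 11) = 11
E (MIN): min(4, 13) = 4
B (MAX): max(11, 4) = 11
H (MAX): max(3, 3) = 3
I (MAX): max(1, 15) = 15
G (MIN): min(3, 15) = 3
K (MAX): max(4, 2) = 4
J (MIN): min(4, 8) = 4
F (MAX): max(3, 4) = 4
Root (MIN): min(11, 4) = 4

4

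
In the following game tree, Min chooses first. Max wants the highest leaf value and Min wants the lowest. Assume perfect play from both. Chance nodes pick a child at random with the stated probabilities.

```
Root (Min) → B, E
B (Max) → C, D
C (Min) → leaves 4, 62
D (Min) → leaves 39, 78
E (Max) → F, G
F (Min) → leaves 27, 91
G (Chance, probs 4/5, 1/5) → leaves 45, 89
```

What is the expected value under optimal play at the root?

C (Min): min(4, 62) = 4
D (Min): min(39, 78) = 39
B (Max): max(4, 39) = 39
F (Min): min(27, 91) = 27
G (Chance): 4/5·45 + 1/5·89 = 53.8
E (Max): max(27, 53.8) = 53.8
Root (Min): min(39, 53.8) = 39

39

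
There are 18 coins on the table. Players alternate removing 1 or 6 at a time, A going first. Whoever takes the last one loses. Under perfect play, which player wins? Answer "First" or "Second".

Compute winning (W) and losing (L) positions by backward induction:
i:   0  1  2  3  4  5  6  7  8  9 10 11 12 13 14 15 16 17 18
     W  L  W  L  W  L  W  W  L  W  L  W  L  W  W  L  W  L  W
Position 18 is W, so the first player wins.

First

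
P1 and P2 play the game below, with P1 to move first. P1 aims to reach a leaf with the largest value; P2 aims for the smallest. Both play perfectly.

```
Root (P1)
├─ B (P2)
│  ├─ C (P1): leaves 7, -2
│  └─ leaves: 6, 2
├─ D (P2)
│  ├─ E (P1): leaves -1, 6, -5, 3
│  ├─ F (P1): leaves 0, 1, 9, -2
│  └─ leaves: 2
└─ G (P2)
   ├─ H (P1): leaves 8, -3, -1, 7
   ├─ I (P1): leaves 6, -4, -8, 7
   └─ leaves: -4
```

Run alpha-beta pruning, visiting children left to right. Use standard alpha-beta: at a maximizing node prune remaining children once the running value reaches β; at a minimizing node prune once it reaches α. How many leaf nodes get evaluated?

21

C [α=-∞,β=+∞]: v=7
B [α=-∞,β=+∞]: v=2
E [α=2,β=+∞]: v=6
F [α=2,β=6]: v=9 after child 3 ≥ β → β-cutoff, skip 1
D [α=2,β=+∞]: v=2
H [α=2,β=+∞]: v=8
I [α=2,β=8]: v=7
G [α=2,β=+∞]: v=-4
Root [α=-∞,β=+∞]: v=2
Leaves evaluated: 21 of 22.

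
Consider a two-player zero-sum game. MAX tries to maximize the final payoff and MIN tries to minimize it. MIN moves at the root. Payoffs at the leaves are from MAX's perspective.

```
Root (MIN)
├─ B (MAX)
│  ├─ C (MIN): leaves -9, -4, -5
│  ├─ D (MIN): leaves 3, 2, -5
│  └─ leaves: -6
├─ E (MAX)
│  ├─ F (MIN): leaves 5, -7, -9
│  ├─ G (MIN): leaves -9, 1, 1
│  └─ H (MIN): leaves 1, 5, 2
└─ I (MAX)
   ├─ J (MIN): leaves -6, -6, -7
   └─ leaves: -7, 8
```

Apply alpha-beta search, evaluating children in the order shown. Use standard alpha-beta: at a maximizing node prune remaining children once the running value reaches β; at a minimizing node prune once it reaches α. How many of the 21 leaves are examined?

19

C [α=-∞,β=+∞]: v=-9
D [α=-9,β=+∞]: v=-5
B [α=-∞,β=+∞]: v=-5
F [α=-∞,β=-5]: v=-9
G [α=-9,β=-5]: v=-9 after child 1 ≤ α → α-cutoff, skip 2
H [α=-9,β=-5]: v=1
E [α=-∞,β=-5]: v=1
J [α=-∞,β=-5]: v=-7
I [α=-∞,β=-5]: v=8
Root [α=-∞,β=+∞]: v=-5
Leaves evaluated: 19 of 21.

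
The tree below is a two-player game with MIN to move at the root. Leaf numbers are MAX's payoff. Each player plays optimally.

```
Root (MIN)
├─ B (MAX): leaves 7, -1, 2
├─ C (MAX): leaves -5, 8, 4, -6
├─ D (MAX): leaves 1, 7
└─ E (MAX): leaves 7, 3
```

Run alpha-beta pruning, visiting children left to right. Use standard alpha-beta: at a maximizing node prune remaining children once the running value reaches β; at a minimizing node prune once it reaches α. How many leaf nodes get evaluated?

B [α=-∞,β=+∞]: v=7
C [α=-∞,β=7]: v=8 after child 2 ≥ β → β-cutoff, skip 2
D [α=-∞,β=7]: v=7
E [α=-∞,β=7]: v=7 after child 1 ≥ β → β-cutoff, skip 1
Root [α=-∞,β=+∞]: v=7
Leaves evaluated: 8 of 11.

8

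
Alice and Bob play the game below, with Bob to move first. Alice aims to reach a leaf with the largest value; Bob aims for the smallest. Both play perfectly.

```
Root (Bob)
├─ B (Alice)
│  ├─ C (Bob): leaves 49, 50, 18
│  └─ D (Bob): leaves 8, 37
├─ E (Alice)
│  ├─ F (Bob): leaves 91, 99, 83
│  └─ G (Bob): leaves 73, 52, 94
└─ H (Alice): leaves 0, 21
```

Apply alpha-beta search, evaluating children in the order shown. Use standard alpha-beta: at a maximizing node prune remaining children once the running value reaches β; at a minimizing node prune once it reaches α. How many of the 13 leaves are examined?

C [α=-∞,β=+∞]: v=18
D [α=18,β=+∞]: v=8 after child 1 ≤ α → α-cutoff, skip 1
B [α=-∞,β=+∞]: v=18
F [α=-∞,β=18]: v=83
E [α=-∞,β=18]: v=83 after child 1 ≥ β → β-cutoff, skip 1
H [α=-∞,β=18]: v=21
Root [α=-∞,β=+∞]: v=18
Leaves evaluated: 9 of 13.

9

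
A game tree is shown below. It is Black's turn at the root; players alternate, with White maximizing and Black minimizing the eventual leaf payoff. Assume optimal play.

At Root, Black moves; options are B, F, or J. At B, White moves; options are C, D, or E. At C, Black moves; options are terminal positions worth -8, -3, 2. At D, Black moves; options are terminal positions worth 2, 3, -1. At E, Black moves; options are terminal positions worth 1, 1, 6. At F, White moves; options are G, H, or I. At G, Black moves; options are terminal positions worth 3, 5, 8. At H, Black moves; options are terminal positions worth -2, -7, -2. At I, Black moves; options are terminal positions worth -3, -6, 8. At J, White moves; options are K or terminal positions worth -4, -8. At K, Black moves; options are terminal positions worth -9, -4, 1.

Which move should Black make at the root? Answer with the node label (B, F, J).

J

C (Black): min(-8, -3, 2) = -8
D (Black): min(2, 3, -1) = -1
E (Black): min(1, 1, 6) = 1
B (White): max(-8, -1, 1) = 1
G (Black): min(3, 5, 8) = 3
H (Black): min(-2, -7, -2) = -7
I (Black): min(-3, -6, 8) = -6
F (White): max(3, -7, -6) = 3
K (Black): min(-9, -4, 1) = -9
J (White): max(-9, -4, -8) = -4
Root (Black): min(1, 3, -4) = -4
Black picks the child with the lowest value: J (value -4).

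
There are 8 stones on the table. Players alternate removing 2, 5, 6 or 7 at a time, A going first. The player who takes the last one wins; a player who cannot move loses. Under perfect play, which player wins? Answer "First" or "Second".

Mark each pile size as W (mover wins) or L (mover loses):
i:   0  1  2  3  4  5  6  7  8
     L  L  W  W  L  W  W  W  W
Position 8 is W, so the first player wins.

First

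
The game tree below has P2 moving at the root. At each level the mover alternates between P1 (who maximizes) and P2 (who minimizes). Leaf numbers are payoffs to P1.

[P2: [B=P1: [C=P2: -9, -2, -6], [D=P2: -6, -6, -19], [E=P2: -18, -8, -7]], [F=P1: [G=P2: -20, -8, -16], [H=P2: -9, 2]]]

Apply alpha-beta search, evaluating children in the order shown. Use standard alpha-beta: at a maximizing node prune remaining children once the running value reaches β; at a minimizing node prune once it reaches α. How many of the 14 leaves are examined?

12

C [α=-∞,β=+∞]: v=-9
D [α=-9,β=+∞]: v=-19
E [α=-9,β=+∞]: v=-18 after child 1 ≤ α → α-cutoff, skip 2
B [α=-∞,β=+∞]: v=-9
G [α=-∞,β=-9]: v=-20
H [α=-20,β=-9]: v=-9
F [α=-∞,β=-9]: v=-9
Root [α=-∞,β=+∞]: v=-9
Leaves evaluated: 12 of 14.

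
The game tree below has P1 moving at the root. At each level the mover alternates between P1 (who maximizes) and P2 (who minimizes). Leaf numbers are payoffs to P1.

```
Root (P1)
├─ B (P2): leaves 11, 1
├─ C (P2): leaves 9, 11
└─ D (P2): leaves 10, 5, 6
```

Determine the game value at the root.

9

B (P2): min(11, 1) = 1
C (P2): min(9, 11) = 9
D (P2): min(10, 5, 6) = 5
Root (P1): max(1, 9, 5) = 9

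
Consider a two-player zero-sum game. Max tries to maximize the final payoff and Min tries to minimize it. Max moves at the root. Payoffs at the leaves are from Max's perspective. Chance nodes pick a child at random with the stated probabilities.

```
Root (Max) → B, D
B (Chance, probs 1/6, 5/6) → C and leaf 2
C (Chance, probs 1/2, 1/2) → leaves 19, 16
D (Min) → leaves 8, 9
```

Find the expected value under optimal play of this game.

C (Chance): 1/2·19 + 1/2·16 = 17.5
B (Chance): 1/6·17.5 + 5/6·2 = 4.58
D (Min): min(8, 9) = 8
Root (Max): max(4.58, 8) = 8

8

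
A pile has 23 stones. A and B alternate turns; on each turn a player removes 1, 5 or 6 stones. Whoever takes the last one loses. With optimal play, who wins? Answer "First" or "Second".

i:   0  1  2  3  4  5  6  7  8  9 10 11 12 13 14 15 16 17 18 19 20 21 22 23
     W  L  W  L  W  L  W  W  W  W  W  W  L  W  L  W  L  W  W  W  W  W  W  L
Position 23 is L, so the second player wins.

Second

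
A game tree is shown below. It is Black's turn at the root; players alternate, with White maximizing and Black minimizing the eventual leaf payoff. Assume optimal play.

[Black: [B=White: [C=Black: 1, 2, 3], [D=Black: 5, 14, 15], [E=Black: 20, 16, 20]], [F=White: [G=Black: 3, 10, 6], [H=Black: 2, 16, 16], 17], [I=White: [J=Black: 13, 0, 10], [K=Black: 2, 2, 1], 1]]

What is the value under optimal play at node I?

1

J: min(13, 0, 10) = 0
K: min(2, 2, 1) = 1
I: max(0, 1, 1) = 1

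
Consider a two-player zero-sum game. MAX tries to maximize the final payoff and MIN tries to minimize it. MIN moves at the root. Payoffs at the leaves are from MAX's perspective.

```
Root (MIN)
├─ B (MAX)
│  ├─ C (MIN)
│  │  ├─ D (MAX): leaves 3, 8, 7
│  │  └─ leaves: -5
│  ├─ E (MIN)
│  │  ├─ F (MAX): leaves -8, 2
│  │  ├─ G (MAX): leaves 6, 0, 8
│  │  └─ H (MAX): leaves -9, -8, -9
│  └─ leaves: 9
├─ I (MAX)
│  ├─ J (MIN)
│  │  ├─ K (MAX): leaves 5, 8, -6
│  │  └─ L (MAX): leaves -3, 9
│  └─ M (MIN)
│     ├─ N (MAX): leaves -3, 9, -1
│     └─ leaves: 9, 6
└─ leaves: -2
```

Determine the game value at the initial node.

-2

D (MAX): max(3, 8, 7) = 8
C (MIN): min(8, -5) = -5
F (MAX): max(-8, 2) = 2
G (MAX): max(6, 0, 8) = 8
H (MAX): max(-9, -8, -9) = -8
E (MIN): min(2, 8, -8) = -8
B (MAX): max(-5, -8, 9) = 9
K (MAX): max(5, 8, -6) = 8
L (MAX): max(-3, 9) = 9
J (MIN): min(8, 9) = 8
N (MAX): max(-3, 9, -1) = 9
M (MIN): min(9, 9, 6) = 6
I (MAX): max(8, 6) = 8
Root (MIN): min(9, 8, -2) = -2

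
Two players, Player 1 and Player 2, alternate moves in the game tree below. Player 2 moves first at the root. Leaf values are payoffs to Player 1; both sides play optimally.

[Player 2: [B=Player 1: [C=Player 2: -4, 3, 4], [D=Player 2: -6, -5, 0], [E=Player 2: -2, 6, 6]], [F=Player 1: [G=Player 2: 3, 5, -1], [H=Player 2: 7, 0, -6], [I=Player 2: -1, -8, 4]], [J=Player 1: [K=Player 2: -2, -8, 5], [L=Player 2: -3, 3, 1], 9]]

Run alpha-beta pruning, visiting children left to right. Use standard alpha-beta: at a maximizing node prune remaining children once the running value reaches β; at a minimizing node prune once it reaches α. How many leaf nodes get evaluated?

17

C [α=-∞,β=+∞]: v=-4
D [α=-4,β=+∞]: v=-6 after child 1 ≤ α → α-cutoff, skip 2
E [α=-4,β=+∞]: v=-2
B [α=-∞,β=+∞]: v=-2
G [α=-∞,β=-2]: v=-1
F [α=-∞,β=-2]: v=-1 after child 1 ≥ β → β-cutoff, skip 2
K [α=-∞,β=-2]: v=-8
L [α=-8,β=-2]: v=-3
J [α=-∞,β=-2]: v=9
Root [α=-∞,β=+∞]: v=-2
Leaves evaluated: 17 of 25.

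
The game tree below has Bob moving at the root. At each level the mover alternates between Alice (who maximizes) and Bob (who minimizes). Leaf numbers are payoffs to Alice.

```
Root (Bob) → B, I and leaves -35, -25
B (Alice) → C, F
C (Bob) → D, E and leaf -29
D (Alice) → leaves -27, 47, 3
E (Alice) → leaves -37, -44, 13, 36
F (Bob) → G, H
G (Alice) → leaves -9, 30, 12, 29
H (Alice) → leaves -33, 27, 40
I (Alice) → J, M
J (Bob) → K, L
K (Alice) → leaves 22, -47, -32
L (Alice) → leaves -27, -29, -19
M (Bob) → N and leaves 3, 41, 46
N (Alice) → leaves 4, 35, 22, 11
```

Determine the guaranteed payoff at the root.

D (Alice): max(-27, 47, 3) = 47
E (Alice): max(-37, -44, 13, 36) = 36
C (Bob): min(47, 36, -29) = -29
G (Alice): max(-9, 30, 12, 29) = 30
H (Alice): max(-33, 27, 40) = 40
F (Bob): min(30, 40) = 30
B (Alice): max(-29, 30) = 30
K (Alice): max(22, -47, -32) = 22
L (Alice): max(-27, -29, -19) = -19
J (Bob): min(22, -19) = -19
N (Alice): max(4, 35, 22, 11) = 35
M (Bob): min(35, 3, 41, 46) = 3
I (Alice): max(-19, 3) = 3
Root (Bob): min(30, 3, -35, -25) = -35

-35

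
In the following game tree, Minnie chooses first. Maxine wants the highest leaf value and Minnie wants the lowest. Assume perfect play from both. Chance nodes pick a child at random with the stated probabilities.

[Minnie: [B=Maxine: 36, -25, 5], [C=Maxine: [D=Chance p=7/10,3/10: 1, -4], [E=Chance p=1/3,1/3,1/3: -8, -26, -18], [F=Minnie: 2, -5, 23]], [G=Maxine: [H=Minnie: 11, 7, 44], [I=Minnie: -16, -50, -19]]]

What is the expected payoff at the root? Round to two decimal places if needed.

-0.5

B (Maxine): max(36, -25, 5) = 36
D (Chance): 7/10·1 + 3/10·-4 = -0.5
E (Chance): 1/3·-8 + 1/3·-26 + 1/3·-18 = -17.33
F (Minnie): min(2, -5, 23) = -5
C (Maxine): max(-0.5, -17.33, -5) = -0.5
H (Minnie): min(11, 7, 44) = 7
I (Minnie): min(-16, -50, -19) = -50
G (Maxine): max(7, -50) = 7
Root (Minnie): min(36, -0.5, 7) = -0.5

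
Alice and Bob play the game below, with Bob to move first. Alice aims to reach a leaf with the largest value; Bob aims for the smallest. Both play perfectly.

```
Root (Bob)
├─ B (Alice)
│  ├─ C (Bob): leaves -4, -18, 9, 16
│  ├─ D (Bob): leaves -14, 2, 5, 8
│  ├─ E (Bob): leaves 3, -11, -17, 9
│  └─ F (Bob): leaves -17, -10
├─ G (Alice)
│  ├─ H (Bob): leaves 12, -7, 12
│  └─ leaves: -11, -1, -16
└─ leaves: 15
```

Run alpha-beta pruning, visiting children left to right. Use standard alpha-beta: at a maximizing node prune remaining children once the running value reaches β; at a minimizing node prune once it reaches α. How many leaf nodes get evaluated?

C [α=-∞,β=+∞]: v=-18
D [α=-18,β=+∞]: v=-14
E [α=-14,β=+∞]: v=-17 after child 3 ≤ α → α-cutoff, skip 1
F [α=-14,β=+∞]: v=-17 after child 1 ≤ α → α-cutoff, skip 1
B [α=-∞,β=+∞]: v=-14
H [α=-∞,β=-14]: v=-7
G [α=-∞,β=-14]: v=-7 after child 1 ≥ β → β-cutoff, skip 3
Root [α=-∞,β=+∞]: v=-14
Leaves evaluated: 16 of 21.

16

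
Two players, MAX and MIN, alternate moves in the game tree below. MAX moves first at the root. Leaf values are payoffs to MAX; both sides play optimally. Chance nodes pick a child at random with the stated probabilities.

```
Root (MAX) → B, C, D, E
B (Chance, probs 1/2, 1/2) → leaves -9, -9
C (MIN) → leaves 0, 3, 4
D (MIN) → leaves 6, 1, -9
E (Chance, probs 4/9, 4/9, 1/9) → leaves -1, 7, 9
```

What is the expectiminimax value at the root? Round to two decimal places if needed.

3.67

B (Chance): 1/2·-9 + 1/2·-9 = -9
C (MIN): min(0, 3, 4) = 0
D (MIN): min(6, 1, -9) = -9
E (Chance): 4/9·-1 + 4/9·7 + 1/9·9 = 3.67
Root (MAX): max(-9, 0, -9, 3.67) = 3.67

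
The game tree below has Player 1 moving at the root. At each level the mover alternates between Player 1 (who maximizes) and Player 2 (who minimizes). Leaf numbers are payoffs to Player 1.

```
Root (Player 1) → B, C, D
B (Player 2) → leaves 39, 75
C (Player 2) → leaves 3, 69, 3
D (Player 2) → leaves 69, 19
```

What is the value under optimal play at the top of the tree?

39

B (Player 2): min(39, 75) = 39
C (Player 2): min(3, 69, 3) = 3
D (Player 2): min(69, 19) = 19
Root (Player 1): max(39, 3, 19) = 39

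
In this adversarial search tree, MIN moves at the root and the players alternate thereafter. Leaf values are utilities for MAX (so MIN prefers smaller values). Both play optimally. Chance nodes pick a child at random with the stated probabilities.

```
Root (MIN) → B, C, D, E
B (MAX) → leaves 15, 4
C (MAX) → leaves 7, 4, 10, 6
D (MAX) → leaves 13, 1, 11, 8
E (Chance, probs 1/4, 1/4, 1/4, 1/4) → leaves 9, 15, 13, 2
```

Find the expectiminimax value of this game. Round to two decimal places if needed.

9.75

B (MAX): max(15, 4) = 15
C (MAX): max(7, 4, 10, 6) = 10
D (MAX): max(13, 1, 11, 8) = 13
E (Chance): 1/4·9 + 1/4·15 + 1/4·13 + 1/4·2 = 9.75
Root (MIN): min(15, 10, 13, 9.75) = 9.75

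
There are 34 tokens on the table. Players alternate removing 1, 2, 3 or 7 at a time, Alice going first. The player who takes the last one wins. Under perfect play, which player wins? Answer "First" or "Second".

W/L table (W = player to move can force a win):
i:   0  1  2  3  4  5  6  7  8  9 10 11 12 13 14 15 16 17 18 19 20 21 22 23 24 25 26 27 28 29 30 31 32 33 34
     L  W  W  W  L  W  W  W  L  W  W  W  L  W  W  W  L  W  W  W  L  W  W  W  L  W  W  W  L  W  W  W  L  W  W
Position 34 is W, so the first player wins.

First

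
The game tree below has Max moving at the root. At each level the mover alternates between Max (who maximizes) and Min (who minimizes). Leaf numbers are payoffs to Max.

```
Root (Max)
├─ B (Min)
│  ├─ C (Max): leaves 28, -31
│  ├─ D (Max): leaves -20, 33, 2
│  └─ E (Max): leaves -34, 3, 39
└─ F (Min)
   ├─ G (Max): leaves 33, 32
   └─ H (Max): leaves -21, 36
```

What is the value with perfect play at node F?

G: max(33, 32) = 33
H: max(-21, 36) = 36
F: min(33, 36) = 33

33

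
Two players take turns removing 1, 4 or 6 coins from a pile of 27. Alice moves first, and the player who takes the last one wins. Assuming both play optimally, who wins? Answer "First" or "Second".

Mark each pile size as W (mover wins) or L (mover loses):
i:   0  1  2  3  4  5  6  7  8  9 10 11 12 13 14 15 16 17 18 19 20 21 22 23 24 25 26 27
     L  W  L  W  W  L  W  L  W  W  L  W  L  W  W  L  W  L  W  W  L  W  L  W  W  L  W  L
Position 27 is L, so the second player wins.

Second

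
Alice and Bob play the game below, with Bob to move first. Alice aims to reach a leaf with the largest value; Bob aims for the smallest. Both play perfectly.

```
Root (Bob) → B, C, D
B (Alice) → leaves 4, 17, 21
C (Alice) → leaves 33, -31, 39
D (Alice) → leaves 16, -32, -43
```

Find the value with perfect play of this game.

16

B (Alice): max(4, 17, 21) = 21
C (Alice): max(33, -31, 39) = 39
D (Alice): max(16, -32, -43) = 16
Root (Bob): min(21, 39, 16) = 16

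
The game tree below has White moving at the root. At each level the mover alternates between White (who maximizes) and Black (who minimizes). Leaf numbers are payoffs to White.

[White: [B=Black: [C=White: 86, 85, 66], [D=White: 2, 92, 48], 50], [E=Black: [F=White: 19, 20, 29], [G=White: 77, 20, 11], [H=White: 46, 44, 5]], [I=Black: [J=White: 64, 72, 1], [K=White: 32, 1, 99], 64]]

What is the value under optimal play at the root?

64

C (White): max(86, 85, 66) = 86
D (White): max(2, 92, 48) = 92
B (Black): min(86, 92, 50) = 50
F (White): max(19, 20, 29) = 29
G (White): max(77, 20, 11) = 77
H (White): max(46, 44, 5) = 46
E (Black): min(29, 77, 46) = 29
J (White): max(64, 72, 1) = 72
K (White): max(32, 1, 99) = 99
I (Black): min(72, 99, 64) = 64
Root (White): max(50, 29, 64) = 64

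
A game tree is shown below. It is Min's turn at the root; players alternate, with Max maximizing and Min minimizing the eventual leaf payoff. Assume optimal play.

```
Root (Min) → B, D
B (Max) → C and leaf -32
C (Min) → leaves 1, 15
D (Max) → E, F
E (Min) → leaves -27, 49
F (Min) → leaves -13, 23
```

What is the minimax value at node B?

C: min(1, 15) = 1
B: max(1, -32) = 1

1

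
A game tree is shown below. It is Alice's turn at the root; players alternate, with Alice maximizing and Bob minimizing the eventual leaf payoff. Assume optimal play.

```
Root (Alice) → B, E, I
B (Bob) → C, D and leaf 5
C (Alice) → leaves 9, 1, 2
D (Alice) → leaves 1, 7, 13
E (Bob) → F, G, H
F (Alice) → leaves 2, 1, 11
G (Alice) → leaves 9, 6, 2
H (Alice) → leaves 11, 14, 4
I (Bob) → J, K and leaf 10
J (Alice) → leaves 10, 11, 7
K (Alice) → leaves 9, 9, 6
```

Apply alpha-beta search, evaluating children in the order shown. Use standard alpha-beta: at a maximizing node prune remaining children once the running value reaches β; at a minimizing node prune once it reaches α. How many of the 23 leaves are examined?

C [α=-∞,β=+∞]: v=9
D [α=-∞,β=9]: v=13
B [α=-∞,β=+∞]: v=5
F [α=5,β=+∞]: v=11
G [α=5,β=11]: v=9
H [α=5,β=9]: v=11 after child 1 ≥ β → β-cutoff, skip 2
E [α=5,β=+∞]: v=9
J [α=9,β=+∞]: v=11
K [α=9,β=11]: v=9
I [α=9,β=+∞]: v=9 after child 2 ≤ α → α-cutoff, skip 1
Root [α=-∞,β=+∞]: v=9
Leaves evaluated: 20 of 23.

20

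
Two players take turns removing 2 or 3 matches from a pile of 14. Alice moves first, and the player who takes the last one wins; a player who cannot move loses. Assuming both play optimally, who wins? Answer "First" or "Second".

W/L table (W = player to move can force a win):
i:   0  1  2  3  4  5  6  7  8  9 10 11 12 13 14
     L  L  W  W  W  L  L  W  W  W  L  L  W  W  W
Position 14 is W, so the first player wins.

First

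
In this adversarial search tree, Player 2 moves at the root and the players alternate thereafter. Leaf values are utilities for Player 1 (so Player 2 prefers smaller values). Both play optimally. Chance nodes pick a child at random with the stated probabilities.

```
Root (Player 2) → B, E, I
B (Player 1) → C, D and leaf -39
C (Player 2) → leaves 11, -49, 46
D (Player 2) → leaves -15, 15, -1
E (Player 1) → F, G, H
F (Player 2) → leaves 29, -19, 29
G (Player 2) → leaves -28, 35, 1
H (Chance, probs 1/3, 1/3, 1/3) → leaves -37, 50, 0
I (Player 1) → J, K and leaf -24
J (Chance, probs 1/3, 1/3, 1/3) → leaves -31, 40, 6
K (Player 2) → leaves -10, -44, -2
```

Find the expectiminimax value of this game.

C (Player 2): min(11, -49, 46) = -49
D (Player 2): min(-15, 15, -1) = -15
B (Player 1): max(-49, -15, -39) = -15
F (Player 2): min(29, -19, 29) = -19
G (Player 2): min(-28, 35, 1) = -28
H (Chance): 1/3·-37 + 1/3·50 + 1/3·0 = 4.33
E (Player 1): max(-19, -28, 4.33) = 4.33
J (Chance): 1/3·-31 + 1/3·40 + 1/3·6 = 5
K (Player 2): min(-10, -44, -2) = -44
I (Player 1): max(5, -44, -24) = 5
Root (Player 2): min(-15, 4.33, 5) = -15

-15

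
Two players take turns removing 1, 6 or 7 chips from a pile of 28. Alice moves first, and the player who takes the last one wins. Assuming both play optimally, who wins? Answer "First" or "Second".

Second

i:   0  1  2  3  4  5  6  7  8  9 10 11 12 13 14 15 16 17 18 19 20 21 22 23 24 25 26 27 28
     L  W  L  W  L  W  W  W  W  W  W  W  L  W  L  W  L  W  W  W  W  W  W  W  L  W  L  W  L
Position 28 is L, so the second player wins.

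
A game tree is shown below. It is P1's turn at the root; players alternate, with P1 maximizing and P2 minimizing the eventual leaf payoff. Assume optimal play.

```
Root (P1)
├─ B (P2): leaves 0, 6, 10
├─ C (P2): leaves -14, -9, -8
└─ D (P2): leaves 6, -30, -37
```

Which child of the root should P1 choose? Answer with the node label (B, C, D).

B

B (P2): min(0, 6, 10) = 0
C (P2): min(-14, -9, -8) = -14
D (P2): min(6, -30, -37) = -37
Root (P1): max(0, -14, -37) = 0
P1 picks the child with the highest value: B (value 0).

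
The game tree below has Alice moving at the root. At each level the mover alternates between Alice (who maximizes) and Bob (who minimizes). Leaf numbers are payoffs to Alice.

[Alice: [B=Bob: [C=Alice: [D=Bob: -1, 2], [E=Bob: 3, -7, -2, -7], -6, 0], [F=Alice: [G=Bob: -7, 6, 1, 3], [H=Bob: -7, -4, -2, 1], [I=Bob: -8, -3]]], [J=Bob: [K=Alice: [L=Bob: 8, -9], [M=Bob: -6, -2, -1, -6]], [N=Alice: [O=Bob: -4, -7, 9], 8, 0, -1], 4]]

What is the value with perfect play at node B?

-7

D: min(-1, 2) = -1
E: min(3, -7, -2, -7) = -7
C: max(-1, -7, -6, 0) = 0
G: min(-7, 6, 1, 3) = -7
H: min(-7, -4, -2, 1) = -7
I: min(-8, -3) = -8
F: max(-7, -7, -8) = -7
B: min(0, -7) = -7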